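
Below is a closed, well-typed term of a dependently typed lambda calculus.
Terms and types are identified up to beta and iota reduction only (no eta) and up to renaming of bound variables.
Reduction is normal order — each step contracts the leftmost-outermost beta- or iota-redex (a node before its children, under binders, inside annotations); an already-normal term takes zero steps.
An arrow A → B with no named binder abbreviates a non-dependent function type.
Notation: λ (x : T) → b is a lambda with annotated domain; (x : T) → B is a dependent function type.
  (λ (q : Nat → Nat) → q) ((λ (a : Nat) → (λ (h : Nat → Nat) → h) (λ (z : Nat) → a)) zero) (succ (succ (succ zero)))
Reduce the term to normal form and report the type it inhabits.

normal form:
  zero
the term's type:
  Nat


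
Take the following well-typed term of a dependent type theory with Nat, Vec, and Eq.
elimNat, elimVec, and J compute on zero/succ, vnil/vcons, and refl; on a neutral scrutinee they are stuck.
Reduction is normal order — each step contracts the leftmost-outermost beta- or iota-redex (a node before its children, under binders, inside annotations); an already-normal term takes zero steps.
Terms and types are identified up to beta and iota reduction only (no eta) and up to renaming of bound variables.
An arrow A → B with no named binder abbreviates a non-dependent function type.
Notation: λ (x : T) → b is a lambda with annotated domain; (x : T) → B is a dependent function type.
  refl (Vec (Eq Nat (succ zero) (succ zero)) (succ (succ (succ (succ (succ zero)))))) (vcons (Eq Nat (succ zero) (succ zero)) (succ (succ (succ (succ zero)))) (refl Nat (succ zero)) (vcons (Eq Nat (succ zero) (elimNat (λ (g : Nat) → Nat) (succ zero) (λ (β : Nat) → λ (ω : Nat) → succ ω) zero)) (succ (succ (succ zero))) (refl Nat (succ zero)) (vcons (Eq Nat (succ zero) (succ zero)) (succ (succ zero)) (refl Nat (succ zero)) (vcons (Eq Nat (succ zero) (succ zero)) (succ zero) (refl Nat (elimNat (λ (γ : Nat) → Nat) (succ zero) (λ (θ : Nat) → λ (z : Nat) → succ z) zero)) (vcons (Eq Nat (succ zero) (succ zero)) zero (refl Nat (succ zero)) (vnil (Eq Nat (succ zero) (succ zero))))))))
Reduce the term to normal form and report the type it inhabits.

normal form:
  refl (Vec (Eq Nat (succ zero) (succ zero)) (succ (succ (succ (succ (succ zero)))))) (vcons (Eq Nat (succ zero) (succ zero)) (succ (succ (succ (succ zero)))) (refl Nat (succ zero)) (vcons (Eq Nat (succ zero) (succ zero)) (succ (succ (succ zero))) (refl Nat (succ zero)) (vcons (Eq Nat (succ zero) (succ zero)) (succ (succ zero)) (refl Nat (succ zero)) (vcons (Eq Nat (succ zero) (succ zero)) (succ zero) (refl Nat (succ zero)) (vcons (Eq Nat (succ zero) (succ zero)) zero (refl Nat (succ zero)) (vnil (Eq Nat (succ zero) (succ zero))))))))
inferred type:
  Eq (Vec (Eq Nat (succ zero) (succ zero)) (succ (succ (succ (succ (succ zero)))))) (vcons (Eq Nat (succ zero) (succ zero)) (succ (succ (succ (succ zero)))) (refl Nat (succ zero)) (vcons (Eq Nat (succ zero) (succ zero)) (succ (succ (succ zero))) (refl Nat (succ zero)) (vcons (Eq Nat (succ zero) (succ zero)) (succ (succ zero)) (refl Nat (succ zero)) (vcons (Eq Nat (succ zero) (succ zero)) (succ zero) (refl Nat (succ zero)) (vcons (Eq Nat (succ zero) (succ zero)) zero (refl Nat (succ zero)) (vnil (Eq Nat (succ zero) (succ zero)))))))) (vcons (Eq Nat (succ zero) (succ zero)) (succ (succ (succ (succ zero)))) (refl Nat (succ zero)) (vcons (Eq Nat (succ zero) (succ zero)) (succ (succ (succ zero))) (refl Nat (succ zero)) (vcons (Eq Nat (succ zero) (succ zero)) (succ (succ zero)) (refl Nat (succ zero)) (vcons (Eq Nat (succ zero) (succ zero)) (succ zero) (refl Nat (succ zero)) (vcons (Eq Nat (succ zero) (succ zero)) zero (refl Nat (succ zero)) (vnil (Eq Nat (succ zero) (succ zero))))))))


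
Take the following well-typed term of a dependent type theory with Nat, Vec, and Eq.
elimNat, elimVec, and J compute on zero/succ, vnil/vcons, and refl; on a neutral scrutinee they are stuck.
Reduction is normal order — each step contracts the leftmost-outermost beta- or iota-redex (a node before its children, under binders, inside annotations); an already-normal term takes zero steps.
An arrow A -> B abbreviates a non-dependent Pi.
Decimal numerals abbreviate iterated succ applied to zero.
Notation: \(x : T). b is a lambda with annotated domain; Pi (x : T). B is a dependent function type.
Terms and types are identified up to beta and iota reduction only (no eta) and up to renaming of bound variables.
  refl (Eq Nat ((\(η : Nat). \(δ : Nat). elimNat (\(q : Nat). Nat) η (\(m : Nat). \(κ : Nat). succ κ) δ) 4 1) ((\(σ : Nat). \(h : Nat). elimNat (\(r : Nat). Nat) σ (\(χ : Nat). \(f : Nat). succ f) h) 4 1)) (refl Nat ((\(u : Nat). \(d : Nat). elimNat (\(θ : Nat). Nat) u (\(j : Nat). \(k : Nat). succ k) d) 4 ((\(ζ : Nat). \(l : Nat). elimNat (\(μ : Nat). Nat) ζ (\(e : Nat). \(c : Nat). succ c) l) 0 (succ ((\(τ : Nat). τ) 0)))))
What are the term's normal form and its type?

normal form:
  refl (Eq Nat 5 5) (refl Nat 5)
type:
  Eq (Eq Nat 5 5) (refl Nat 5) (refl Nat 5)
observation: contracting a beta-redex first, the term normalizes in 25 steps.


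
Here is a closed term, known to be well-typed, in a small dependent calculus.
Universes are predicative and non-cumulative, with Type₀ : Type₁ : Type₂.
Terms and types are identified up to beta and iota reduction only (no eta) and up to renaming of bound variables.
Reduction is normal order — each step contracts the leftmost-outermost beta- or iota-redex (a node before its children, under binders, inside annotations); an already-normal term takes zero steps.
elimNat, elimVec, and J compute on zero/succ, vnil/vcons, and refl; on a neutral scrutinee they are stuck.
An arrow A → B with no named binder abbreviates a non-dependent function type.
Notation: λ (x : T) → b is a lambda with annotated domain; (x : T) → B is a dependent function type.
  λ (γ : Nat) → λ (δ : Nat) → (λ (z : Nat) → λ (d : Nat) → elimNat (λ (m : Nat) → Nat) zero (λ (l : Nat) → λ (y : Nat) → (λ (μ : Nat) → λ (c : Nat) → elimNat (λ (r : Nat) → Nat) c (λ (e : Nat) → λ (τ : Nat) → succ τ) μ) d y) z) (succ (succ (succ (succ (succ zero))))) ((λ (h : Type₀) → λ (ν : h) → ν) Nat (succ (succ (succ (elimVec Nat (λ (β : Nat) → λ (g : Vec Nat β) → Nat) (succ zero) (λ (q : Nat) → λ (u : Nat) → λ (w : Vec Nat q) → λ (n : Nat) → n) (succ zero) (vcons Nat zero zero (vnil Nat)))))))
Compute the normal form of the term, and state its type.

reduced normal form:
  λ (γ : Nat) → λ (δ : Nat) → succ (succ (succ (succ (succ (succ (succ (succ (succ (succ (succ (succ (succ (succ (succ (succ (succ (succ (succ (succ zero)))))))))))))))))))
the term's type:
  Nat → Nat → Nat
observation: the first redex contracted is a beta-redex; the normal form is reached in 133 normal-order steps.


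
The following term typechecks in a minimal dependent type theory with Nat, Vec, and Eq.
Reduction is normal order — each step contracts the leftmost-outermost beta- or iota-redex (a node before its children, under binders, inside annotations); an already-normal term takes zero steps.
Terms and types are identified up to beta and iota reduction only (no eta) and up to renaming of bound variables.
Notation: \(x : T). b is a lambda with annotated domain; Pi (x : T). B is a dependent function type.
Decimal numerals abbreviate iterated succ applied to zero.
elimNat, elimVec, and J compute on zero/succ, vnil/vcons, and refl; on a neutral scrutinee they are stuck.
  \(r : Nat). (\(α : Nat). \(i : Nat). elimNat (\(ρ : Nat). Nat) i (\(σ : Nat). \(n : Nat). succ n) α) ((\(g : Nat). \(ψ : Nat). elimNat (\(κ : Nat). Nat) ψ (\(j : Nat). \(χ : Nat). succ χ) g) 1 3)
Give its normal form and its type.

resulting normal form:
  \(r : Nat). \(α : Nat). succ (succ (succ (succ α)))
the term's type:
  Pi (r : Nat). Pi (α : Nat). Nat
observation: 20 normal-order steps separate the term from its normal form.


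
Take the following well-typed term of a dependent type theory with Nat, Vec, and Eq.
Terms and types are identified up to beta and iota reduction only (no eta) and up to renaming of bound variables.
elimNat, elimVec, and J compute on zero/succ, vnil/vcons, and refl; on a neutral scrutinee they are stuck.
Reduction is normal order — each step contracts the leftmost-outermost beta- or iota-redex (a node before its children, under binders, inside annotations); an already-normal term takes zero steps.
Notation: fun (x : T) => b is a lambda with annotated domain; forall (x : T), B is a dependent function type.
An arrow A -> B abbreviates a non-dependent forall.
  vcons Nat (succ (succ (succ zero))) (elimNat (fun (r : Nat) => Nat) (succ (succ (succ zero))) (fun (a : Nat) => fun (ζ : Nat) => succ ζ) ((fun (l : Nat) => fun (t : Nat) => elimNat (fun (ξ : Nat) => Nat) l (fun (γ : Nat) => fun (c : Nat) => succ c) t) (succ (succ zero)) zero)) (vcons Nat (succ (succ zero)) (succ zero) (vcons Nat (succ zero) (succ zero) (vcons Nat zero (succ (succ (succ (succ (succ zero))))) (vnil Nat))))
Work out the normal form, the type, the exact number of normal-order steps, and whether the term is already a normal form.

reduced normal form:
  vcons Nat (succ (succ (succ zero))) (succ (succ (succ (succ (succ zero))))) (vcons Nat (succ (succ zero)) (succ zero) (vcons Nat (succ zero) (succ zero) (vcons Nat zero (succ (succ (succ (succ (succ zero))))) (vnil Nat))))
inferred type:
  Vec Nat (succ (succ (succ (succ zero))))
steps to reach normal form (normal order): 10
already normal: no
first redex: a beta-redex


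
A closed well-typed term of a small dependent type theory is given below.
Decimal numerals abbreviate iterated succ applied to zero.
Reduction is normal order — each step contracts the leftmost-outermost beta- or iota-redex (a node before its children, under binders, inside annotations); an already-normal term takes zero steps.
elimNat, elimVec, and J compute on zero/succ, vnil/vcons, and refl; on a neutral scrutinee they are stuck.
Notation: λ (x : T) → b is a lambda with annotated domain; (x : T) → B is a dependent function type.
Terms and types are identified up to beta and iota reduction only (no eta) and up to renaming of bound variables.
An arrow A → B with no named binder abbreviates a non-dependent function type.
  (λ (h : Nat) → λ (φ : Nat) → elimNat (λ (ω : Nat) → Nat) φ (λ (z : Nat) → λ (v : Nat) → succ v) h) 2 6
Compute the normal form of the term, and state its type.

normal form:
  8
the term's type:
  Nat


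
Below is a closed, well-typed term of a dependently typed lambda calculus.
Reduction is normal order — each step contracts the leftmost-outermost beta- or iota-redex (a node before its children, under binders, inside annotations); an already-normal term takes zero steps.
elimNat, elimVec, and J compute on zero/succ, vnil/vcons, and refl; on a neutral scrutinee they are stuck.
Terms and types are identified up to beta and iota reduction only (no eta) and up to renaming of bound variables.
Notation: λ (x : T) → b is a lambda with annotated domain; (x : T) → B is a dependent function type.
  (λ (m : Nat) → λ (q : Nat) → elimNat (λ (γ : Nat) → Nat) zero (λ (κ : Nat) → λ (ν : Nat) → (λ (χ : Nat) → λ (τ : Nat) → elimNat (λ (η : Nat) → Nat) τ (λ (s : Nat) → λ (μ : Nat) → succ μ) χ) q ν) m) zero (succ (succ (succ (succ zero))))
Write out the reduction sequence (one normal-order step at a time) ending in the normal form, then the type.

normal-order reduction:
  (λ (m : Nat) → λ (q : Nat) → elimNat (λ (γ : Nat) → Nat) zero (λ (κ : Nat) → λ (ν : Nat) → (λ (χ : Nat) → λ (τ : Nat) → elimNat (λ (η : Nat) → Nat) τ (λ (s : Nat) → λ (μ : Nat) → succ μ) χ) q ν) m) zero (succ (succ (succ (succ zero))))
  ~> (λ (m : Nat) → elimNat (λ (q : Nat) → Nat) zero (λ (γ : Nat) → λ (κ : Nat) → (λ (ν : Nat) → λ (χ : Nat) → elimNat (λ (τ : Nat) → Nat) χ (λ (η : Nat) → λ (s : Nat) → succ s) ν) m κ) zero) (succ (succ (succ (succ zero))))
  ~> elimNat (λ (m : Nat) → Nat) zero (λ (q : Nat) → λ (γ : Nat) → (λ (κ : Nat) → λ (ν : Nat) → elimNat (λ (χ : Nat) → Nat) ν (λ (τ : Nat) → λ (η : Nat) → succ η) κ) (succ (succ (succ (succ zero)))) γ) zero
  ~> zero
inferred type:
  Nat


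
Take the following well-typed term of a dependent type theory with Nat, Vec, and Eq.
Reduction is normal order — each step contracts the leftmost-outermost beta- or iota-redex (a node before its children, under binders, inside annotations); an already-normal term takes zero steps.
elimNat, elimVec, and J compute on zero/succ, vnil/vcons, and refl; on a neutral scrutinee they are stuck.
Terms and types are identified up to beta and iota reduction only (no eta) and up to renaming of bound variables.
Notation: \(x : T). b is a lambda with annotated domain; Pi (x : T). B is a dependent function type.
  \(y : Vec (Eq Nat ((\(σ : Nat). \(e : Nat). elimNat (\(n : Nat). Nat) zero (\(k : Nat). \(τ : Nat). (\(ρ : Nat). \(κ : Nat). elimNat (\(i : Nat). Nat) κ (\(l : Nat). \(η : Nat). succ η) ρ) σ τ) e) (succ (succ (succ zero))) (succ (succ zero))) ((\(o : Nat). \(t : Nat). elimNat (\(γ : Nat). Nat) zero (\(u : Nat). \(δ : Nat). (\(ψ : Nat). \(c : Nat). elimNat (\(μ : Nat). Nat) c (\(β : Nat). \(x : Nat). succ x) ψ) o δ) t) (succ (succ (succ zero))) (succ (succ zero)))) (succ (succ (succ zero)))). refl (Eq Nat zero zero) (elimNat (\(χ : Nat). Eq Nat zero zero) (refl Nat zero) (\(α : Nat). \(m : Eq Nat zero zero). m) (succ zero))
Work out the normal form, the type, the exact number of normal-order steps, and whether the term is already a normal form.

normal form:
  \(y : Vec (Eq Nat (succ (succ (succ (succ (succ (succ zero)))))) (succ (succ (succ (succ (succ (succ zero))))))) (succ (succ (succ zero)))). refl (Eq Nat zero zero) (refl Nat zero)
the term's type:
  Pi (y : Vec (Eq Nat (succ (succ (succ (succ (succ (succ zero)))))) (succ (succ (succ (succ (succ (succ zero))))))) (succ (succ (succ zero)))). Eq (Eq Nat zero zero) (refl Nat zero) (refl Nat zero)
steps to reach normal form (normal order): 70
started in normal form: no
first redex: a beta-redex


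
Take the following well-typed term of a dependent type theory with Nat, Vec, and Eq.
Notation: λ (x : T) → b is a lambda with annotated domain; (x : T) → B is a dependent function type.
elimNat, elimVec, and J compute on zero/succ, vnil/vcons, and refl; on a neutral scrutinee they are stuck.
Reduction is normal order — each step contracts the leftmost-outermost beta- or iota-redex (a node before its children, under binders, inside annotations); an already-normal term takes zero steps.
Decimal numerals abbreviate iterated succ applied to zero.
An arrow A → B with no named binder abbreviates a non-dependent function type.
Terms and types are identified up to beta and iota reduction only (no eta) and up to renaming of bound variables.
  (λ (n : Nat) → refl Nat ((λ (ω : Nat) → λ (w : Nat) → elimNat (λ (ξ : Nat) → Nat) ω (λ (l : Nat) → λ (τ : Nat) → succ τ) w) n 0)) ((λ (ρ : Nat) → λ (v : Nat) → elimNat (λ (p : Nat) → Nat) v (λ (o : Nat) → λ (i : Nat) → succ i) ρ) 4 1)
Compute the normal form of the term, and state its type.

resulting normal form:
  refl Nat 5
the term's type:
  Eq Nat 5 5
observation: 19 normal-order steps normalize the term, beginning with a beta-redex.


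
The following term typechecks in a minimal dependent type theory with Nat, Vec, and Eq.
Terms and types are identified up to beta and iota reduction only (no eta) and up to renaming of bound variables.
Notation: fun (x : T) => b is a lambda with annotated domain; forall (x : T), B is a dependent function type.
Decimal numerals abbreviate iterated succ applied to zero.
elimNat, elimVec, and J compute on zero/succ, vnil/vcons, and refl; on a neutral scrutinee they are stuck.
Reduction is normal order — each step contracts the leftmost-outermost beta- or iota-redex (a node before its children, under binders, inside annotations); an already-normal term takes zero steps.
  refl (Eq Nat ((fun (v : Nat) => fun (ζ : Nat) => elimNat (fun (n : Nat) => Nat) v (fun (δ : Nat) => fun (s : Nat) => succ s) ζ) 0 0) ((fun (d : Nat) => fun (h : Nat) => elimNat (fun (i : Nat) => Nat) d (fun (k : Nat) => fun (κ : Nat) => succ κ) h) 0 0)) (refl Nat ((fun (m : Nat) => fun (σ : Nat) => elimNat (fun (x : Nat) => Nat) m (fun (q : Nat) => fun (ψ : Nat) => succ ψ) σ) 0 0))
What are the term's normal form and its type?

reduced normal form:
  refl (Eq Nat 0 0) (refl Nat 0)
inferred type:
  Eq (Eq Nat 0 0) (refl Nat 0) (refl Nat 0)


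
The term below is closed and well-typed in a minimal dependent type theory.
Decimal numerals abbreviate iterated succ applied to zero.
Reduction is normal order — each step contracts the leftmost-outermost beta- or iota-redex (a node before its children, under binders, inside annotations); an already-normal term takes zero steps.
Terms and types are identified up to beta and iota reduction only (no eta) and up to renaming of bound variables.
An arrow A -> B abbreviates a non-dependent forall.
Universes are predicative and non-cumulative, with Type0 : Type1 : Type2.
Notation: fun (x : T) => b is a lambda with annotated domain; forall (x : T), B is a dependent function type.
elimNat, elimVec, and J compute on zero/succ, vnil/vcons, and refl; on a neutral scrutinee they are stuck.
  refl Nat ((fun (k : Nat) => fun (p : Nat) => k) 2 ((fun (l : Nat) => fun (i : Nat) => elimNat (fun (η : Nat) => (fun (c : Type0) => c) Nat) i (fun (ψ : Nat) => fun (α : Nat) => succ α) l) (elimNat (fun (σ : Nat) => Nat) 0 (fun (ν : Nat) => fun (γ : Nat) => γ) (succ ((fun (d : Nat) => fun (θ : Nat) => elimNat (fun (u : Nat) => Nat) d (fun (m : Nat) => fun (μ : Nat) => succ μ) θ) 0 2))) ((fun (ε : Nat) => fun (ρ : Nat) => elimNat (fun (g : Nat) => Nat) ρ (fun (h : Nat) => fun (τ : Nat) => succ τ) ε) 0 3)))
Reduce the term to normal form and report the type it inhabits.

resulting normal form:
  refl Nat 2
inferred type:
  Eq Nat 2 2
observation: the first redex contracted is a beta-redex; the normal form is reached in 2 normal-order steps.


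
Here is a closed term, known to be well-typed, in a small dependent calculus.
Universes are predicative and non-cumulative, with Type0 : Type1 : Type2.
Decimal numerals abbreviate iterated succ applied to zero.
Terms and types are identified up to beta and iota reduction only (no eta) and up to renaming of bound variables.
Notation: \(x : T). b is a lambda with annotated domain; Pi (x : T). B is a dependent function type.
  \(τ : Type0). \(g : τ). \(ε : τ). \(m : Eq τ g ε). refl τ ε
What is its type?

type:
  Pi (τ : Type0). Pi (g : τ). Pi (ε : τ). Pi (m : Eq τ g ε). Eq τ ε ε


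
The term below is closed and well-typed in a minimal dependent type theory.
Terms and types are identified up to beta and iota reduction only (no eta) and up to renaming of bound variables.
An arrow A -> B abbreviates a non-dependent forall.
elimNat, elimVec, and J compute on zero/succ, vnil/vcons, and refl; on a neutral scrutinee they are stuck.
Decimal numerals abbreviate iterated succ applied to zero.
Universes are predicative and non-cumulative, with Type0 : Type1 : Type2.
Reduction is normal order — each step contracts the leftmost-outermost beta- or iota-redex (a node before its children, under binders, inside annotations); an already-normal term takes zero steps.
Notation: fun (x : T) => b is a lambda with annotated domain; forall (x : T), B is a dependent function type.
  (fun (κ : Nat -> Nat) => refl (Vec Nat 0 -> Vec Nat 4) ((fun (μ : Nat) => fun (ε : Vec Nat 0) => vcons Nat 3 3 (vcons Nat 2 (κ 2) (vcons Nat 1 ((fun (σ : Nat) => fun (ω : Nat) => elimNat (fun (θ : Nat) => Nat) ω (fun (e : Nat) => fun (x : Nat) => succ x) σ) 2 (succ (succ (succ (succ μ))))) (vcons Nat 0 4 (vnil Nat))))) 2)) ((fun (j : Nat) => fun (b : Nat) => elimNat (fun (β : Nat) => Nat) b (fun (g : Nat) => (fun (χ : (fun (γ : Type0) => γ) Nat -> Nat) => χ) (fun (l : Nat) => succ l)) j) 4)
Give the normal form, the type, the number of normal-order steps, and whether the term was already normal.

reduced normal form:
  refl (Vec Nat 0 -> Vec Nat 4) (fun (κ : Vec Nat 0) => vcons Nat 3 3 (vcons Nat 2 6 (vcons Nat 1 8 (vcons Nat 0 4 (vnil Nat)))))
inferred type:
  Eq (Vec Nat 0 -> Vec Nat 4) (fun (κ : Vec Nat 0) => vcons Nat 3 3 (vcons Nat 2 6 (vcons Nat 1 8 (vcons Nat 0 4 (vnil Nat))))) (fun (μ : Vec Nat 0) => vcons Nat 3 3 (vcons Nat 2 6 (vcons Nat 1 8 (vcons Nat 0 4 (vnil Nat)))))
normal-order step count: 30
started in normal form: no
first contracted redex: a beta-redex


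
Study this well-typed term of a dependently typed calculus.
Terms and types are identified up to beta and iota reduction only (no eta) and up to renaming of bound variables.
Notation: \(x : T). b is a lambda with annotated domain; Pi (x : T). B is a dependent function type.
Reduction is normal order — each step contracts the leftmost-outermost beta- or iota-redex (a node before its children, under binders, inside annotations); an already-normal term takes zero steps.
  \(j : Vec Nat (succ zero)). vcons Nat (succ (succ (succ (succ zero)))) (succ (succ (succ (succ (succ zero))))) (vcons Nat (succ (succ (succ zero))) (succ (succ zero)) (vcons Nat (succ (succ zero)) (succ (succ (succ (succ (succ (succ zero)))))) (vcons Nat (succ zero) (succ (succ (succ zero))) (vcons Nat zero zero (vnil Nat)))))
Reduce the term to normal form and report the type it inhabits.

reduced normal form:
  \(j : Vec Nat (succ zero)). vcons Nat (succ (succ (succ (succ zero)))) (succ (succ (succ (succ (succ zero))))) (vcons Nat (succ (succ (succ zero))) (succ (succ zero)) (vcons Nat (succ (succ zero)) (succ (succ (succ (succ (succ (succ zero)))))) (vcons Nat (succ zero) (succ (succ (succ zero))) (vcons Nat zero zero (vnil Nat)))))
the term's type:
  Pi (j : Vec Nat (succ zero)). Vec Nat (succ (succ (succ (succ (succ zero)))))
observation: the term is already in normal form.


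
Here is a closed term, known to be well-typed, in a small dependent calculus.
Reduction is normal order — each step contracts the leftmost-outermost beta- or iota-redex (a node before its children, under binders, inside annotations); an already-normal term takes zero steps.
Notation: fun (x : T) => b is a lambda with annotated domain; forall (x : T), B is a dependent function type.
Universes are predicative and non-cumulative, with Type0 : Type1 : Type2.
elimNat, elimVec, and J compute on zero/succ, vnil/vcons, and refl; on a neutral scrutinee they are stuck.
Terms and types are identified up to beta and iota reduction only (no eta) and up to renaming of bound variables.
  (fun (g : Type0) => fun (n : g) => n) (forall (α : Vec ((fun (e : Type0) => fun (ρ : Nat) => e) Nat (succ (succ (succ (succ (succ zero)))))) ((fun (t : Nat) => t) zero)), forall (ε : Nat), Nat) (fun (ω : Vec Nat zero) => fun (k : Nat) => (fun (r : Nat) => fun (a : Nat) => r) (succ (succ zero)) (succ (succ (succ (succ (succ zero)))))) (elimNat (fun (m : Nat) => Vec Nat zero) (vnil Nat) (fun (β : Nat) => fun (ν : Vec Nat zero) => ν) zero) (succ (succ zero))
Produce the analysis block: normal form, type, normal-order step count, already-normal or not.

normal form:
  succ (succ zero)
the term's type:
  Nat
steps to reach normal form (normal order): 6
term was already normal: no
first contracted redex: a beta-redex


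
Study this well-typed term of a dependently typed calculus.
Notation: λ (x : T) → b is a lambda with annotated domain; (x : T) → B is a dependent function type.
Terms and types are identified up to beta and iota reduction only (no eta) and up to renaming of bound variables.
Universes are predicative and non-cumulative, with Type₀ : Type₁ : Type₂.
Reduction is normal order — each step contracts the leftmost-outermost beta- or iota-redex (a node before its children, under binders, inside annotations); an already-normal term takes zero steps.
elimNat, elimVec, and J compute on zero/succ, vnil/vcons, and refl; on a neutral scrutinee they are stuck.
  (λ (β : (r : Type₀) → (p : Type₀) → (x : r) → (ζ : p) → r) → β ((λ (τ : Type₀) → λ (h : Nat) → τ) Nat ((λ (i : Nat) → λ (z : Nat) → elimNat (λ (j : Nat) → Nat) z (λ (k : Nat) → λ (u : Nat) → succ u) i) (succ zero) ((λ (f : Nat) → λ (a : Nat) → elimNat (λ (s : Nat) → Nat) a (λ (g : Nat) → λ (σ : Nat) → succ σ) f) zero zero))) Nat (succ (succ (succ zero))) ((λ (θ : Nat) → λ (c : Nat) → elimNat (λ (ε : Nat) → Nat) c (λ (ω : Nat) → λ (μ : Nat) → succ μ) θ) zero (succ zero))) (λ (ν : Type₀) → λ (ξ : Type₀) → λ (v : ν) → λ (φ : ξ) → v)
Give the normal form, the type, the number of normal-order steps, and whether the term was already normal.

resulting normal form:
  succ (succ (succ zero))
inferred type:
  Nat
reduction steps (normal order): 5
started in normal form: no
first redex: a beta-redex


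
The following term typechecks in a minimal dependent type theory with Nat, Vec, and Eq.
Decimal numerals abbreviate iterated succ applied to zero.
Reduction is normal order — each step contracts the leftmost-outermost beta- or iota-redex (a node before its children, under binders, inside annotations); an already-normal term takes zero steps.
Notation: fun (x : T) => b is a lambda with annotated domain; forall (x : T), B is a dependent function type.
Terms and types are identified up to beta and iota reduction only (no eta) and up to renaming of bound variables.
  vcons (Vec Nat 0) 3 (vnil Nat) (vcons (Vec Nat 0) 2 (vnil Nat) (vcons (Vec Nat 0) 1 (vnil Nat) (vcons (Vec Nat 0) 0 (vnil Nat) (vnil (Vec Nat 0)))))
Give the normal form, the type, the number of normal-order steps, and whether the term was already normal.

normal form:
  vcons (Vec Nat 0) 3 (vnil Nat) (vcons (Vec Nat 0) 2 (vnil Nat) (vcons (Vec Nat 0) 1 (vnil Nat) (vcons (Vec Nat 0) 0 (vnil Nat) (vnil (Vec Nat 0)))))
inferred type:
  Vec (Vec Nat 0) 4
reduction steps (normal order): 0
term was already normal: yes


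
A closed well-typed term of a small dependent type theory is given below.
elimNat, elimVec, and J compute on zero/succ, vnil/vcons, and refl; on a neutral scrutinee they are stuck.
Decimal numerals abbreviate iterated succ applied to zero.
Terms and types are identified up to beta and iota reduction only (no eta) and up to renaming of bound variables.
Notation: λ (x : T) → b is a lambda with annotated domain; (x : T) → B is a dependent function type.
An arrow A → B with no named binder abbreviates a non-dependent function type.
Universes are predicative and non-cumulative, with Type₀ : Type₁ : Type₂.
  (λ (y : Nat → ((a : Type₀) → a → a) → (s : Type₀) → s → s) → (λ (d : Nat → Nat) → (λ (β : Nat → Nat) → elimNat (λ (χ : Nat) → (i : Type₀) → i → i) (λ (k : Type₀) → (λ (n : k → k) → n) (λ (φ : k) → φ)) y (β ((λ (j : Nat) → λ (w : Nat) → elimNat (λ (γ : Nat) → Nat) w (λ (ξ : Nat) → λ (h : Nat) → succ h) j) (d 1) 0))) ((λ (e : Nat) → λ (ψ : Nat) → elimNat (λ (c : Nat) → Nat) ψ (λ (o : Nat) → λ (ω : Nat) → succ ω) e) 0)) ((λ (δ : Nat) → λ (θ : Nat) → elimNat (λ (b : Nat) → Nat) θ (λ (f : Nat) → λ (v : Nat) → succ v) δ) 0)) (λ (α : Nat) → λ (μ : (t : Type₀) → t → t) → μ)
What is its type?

type:
  (y : Type₀) → y → y


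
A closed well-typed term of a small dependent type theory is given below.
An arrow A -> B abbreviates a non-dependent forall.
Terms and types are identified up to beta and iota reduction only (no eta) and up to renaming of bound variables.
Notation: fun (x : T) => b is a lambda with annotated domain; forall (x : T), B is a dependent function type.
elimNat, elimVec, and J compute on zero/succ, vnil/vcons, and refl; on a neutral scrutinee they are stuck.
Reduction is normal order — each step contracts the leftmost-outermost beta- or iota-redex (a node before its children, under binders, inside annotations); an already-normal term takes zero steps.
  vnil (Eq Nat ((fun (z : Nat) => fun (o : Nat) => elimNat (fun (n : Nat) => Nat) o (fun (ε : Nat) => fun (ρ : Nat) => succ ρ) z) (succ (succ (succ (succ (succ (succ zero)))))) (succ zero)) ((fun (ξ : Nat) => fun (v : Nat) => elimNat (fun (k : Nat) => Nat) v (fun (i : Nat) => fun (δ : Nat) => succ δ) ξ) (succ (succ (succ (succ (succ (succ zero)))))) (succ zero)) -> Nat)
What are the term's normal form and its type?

normal form:
  vnil (Eq Nat (succ (succ (succ (succ (succ (succ (succ zero))))))) (succ (succ (succ (succ (succ (succ (succ zero))))))) -> Nat)
inferred type:
  Vec (Eq Nat (succ (succ (succ (succ (succ (succ (succ zero))))))) (succ (succ (succ (succ (succ (succ (succ zero))))))) -> Nat) zero


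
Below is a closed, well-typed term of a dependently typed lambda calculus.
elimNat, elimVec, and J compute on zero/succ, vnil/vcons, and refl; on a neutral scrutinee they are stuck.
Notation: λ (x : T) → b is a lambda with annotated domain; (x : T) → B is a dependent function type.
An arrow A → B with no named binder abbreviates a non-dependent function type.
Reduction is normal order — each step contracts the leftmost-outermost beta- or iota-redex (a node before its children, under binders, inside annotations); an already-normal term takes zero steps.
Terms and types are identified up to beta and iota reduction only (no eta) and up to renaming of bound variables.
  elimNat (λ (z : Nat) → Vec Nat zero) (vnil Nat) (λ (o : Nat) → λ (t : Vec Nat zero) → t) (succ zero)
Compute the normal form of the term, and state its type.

resulting normal form:
  vnil Nat
the term's type:
  Vec Nat zero


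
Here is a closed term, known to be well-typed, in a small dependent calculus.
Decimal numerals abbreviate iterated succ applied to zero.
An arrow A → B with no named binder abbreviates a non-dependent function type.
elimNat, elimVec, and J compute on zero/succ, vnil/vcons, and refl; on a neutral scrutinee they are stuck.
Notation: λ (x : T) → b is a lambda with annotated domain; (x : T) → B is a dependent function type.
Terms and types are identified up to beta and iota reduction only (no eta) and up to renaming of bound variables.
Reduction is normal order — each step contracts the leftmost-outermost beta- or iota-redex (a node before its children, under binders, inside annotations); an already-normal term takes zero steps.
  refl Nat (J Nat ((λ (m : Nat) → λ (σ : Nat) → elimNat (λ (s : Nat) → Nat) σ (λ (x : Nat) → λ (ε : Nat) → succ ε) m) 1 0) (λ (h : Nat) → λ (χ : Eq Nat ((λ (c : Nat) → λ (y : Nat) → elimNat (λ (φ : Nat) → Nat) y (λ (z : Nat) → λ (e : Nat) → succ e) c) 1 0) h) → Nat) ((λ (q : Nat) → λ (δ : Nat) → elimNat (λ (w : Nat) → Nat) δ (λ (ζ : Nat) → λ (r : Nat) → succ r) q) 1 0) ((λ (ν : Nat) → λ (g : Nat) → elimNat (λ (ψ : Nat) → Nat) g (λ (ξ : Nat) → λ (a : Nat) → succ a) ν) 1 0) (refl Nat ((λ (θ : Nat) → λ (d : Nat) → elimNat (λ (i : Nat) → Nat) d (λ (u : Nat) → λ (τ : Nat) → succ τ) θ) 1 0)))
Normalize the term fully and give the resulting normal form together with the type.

resulting normal form:
  refl Nat 1
inferred type:
  Eq Nat 1 1


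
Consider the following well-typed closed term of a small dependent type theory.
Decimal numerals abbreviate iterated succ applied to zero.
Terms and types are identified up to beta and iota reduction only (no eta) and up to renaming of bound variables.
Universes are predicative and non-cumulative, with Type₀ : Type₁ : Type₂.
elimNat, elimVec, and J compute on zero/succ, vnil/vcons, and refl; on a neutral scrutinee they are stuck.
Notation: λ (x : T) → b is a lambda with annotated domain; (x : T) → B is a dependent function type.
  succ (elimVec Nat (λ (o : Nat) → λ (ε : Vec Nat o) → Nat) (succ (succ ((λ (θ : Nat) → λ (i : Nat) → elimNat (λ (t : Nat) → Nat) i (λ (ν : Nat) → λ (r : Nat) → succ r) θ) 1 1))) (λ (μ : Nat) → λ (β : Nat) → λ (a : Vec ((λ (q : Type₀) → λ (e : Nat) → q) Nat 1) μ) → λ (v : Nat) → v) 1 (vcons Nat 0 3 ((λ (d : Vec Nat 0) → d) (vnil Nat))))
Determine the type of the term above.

type:
  Nat


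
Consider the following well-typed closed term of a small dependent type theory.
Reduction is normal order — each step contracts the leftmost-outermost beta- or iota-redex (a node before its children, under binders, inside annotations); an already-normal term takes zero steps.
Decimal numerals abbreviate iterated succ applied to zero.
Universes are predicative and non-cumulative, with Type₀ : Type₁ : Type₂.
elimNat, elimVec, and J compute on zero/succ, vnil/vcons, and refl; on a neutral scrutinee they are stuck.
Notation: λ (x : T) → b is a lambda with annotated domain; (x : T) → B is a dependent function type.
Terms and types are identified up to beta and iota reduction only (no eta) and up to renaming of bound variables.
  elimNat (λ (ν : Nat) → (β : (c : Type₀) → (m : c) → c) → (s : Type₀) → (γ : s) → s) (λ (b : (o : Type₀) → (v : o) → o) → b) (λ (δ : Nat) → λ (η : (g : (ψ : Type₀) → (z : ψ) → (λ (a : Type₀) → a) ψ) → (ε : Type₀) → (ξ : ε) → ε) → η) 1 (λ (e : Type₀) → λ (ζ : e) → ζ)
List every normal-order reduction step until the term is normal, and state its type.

normal-order reduction sequence:
  elimNat (λ (ν : Nat) → (β : (c : Type₀) → (m : c) → c) → (s : Type₀) → (γ : s) → s) (λ (b : (o : Type₀) → (v : o) → o) → b) (λ (δ : Nat) → λ (η : (g : (ψ : Type₀) → (z : ψ) → (λ (a : Type₀) → a) ψ) → (ε : Type₀) → (ξ : ε) → ε) → η) 1 (λ (e : Type₀) → λ (ζ : e) → ζ)
  ~> (λ (ν : Nat) → λ (β : (c : (m : Type₀) → (s : m) → (λ (γ : Type₀) → γ) m) → (b : Type₀) → (o : b) → b) → β) 0 (elimNat (λ (v : Nat) → (δ : (η : Type₀) → (g : η) → η) → (ψ : Type₀) → (z : ψ) → ψ) (λ (a : (ε : Type₀) → (ξ : ε) → ε) → a) (λ (e : Nat) → λ (ζ : (κ : (k : Type₀) → (x : k) → (λ (j : Type₀) → j) k) → (φ : Type₀) → (α : φ) → φ) → ζ) 0) (λ (y : Type₀) → λ (τ : y) → τ)
  ~> (λ (ν : (β : (c : Type₀) → (m : c) → (λ (s : Type₀) → s) c) → (γ : Type₀) → (b : γ) → γ) → ν) (elimNat (λ (o : Nat) → (v : (δ : Type₀) → (η : δ) → δ) → (g : Type₀) → (ψ : g) → g) (λ (z : (a : Type₀) → (ε : a) → a) → z) (λ (ξ : Nat) → λ (e : (ζ : (κ : Type₀) → (k : κ) → (λ (x : Type₀) → x) κ) → (j : Type₀) → (φ : j) → j) → e) 0) (λ (α : Type₀) → λ (y : α) → y)
  ~> elimNat (λ (ν : Nat) → (β : (c : Type₀) → (m : c) → c) → (s : Type₀) → (γ : s) → s) (λ (b : (o : Type₀) → (v : o) → o) → b) (λ (δ : Nat) → λ (η : (g : (ψ : Type₀) → (z : ψ) → (λ (a : Type₀) → a) ψ) → (ε : Type₀) → (ξ : ε) → ε) → η) 0 (λ (e : Type₀) → λ (ζ : e) → ζ)
  ~> (λ (ν : (β : Type₀) → (c : β) → β) → ν) (λ (m : Type₀) → λ (s : m) → s)
  ~> λ (ν : Type₀) → λ (β : ν) → β
the term's type:
  (ν : Type₀) → (β : ν) → ν


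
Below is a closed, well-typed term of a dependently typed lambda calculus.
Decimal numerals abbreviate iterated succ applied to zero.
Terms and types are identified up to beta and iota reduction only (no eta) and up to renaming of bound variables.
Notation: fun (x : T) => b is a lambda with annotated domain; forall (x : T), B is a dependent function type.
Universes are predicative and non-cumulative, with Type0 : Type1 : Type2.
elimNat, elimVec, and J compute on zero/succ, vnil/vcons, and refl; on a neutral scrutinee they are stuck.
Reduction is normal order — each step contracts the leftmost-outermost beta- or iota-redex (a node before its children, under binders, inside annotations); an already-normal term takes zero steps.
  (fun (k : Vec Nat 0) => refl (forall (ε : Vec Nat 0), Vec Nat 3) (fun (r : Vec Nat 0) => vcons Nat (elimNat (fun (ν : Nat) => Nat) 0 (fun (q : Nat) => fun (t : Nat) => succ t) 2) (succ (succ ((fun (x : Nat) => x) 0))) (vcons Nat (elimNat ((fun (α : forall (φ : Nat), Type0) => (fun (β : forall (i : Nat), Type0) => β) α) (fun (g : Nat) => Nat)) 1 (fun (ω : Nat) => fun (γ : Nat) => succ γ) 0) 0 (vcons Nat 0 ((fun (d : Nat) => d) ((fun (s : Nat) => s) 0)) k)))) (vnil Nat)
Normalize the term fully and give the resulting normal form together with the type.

normal form:
  refl (forall (k : Vec Nat 0), Vec Nat 3) (fun (ε : Vec Nat 0) => vcons Nat 2 2 (vcons Nat 1 0 (vcons Nat 0 0 (vnil Nat))))
type:
  Eq (forall (k : Vec Nat 0), Vec Nat 3) (fun (ε : Vec Nat 0) => vcons Nat 2 2 (vcons Nat 1 0 (vcons Nat 0 0 (vnil Nat)))) (fun (r : Vec Nat 0) => vcons Nat 2 2 (vcons Nat 1 0 (vcons Nat 0 0 (vnil Nat))))
observation: contracting a beta-redex first, the term normalizes in 12 steps.


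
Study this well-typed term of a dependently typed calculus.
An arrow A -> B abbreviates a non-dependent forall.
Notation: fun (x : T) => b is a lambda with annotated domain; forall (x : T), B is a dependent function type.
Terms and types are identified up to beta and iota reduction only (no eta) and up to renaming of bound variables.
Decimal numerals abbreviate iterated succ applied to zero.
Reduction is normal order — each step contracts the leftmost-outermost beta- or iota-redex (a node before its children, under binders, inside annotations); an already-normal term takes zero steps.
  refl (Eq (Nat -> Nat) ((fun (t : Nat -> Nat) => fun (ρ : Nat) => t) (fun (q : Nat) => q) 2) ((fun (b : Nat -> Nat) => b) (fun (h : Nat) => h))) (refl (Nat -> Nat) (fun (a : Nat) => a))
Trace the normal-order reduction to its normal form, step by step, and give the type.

normal-order reduction sequence:
  refl (Eq (Nat -> Nat) ((fun (t : Nat -> Nat) => fun (ρ : Nat) => t) (fun (q : Nat) => q) 2) ((fun (b : Nat -> Nat) => b) (fun (h : Nat) => h))) (refl (Nat -> Nat) (fun (a : Nat) => a))
  ~> refl (Eq (Nat -> Nat) ((fun (t : Nat) => fun (ρ : Nat) => ρ) 2) ((fun (q : Nat -> Nat) => q) (fun (b : Nat) => b))) (refl (Nat -> Nat) (fun (h : Nat) => h))
  ~> refl (Eq (Nat -> Nat) (fun (t : Nat) => t) ((fun (ρ : Nat -> Nat) => ρ) (fun (q : Nat) => q))) (refl (Nat -> Nat) (fun (b : Nat) => b))
  ~> refl (Eq (Nat -> Nat) (fun (t : Nat) => t) (fun (ρ : Nat) => ρ)) (refl (Nat -> Nat) (fun (q : Nat) => q))
inferred type:
  Eq (Eq (Nat -> Nat) (fun (t : Nat) => t) (fun (ρ : Nat) => ρ)) (refl (Nat -> Nat) (fun (q : Nat) => q)) (refl (Nat -> Nat) (fun (b : Nat) => b))


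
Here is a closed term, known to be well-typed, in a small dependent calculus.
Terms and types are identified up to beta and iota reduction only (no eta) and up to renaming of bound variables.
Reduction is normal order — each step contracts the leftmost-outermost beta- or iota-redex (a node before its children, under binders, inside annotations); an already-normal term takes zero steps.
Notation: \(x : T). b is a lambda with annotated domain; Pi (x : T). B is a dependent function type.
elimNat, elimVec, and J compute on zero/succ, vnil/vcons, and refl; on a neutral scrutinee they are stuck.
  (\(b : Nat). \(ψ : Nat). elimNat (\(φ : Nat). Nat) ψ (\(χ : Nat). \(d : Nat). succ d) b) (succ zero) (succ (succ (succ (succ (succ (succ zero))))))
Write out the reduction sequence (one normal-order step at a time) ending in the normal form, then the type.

normal-order reduction sequence:
  (\(b : Nat). \(ψ : Nat). elimNat (\(φ : Nat). Nat) ψ (\(χ : Nat). \(d : Nat). succ d) b) (succ zero) (succ (succ (succ (succ (succ (succ zero))))))
  ~> (\(b : Nat). elimNat (\(ψ : Nat). Nat) b (\(φ : Nat). \(χ : Nat). succ χ) (succ zero)) (succ (succ (succ (succ (succ (succ zero))))))
  ~> elimNat (\(b : Nat). Nat) (succ (succ (succ (succ (succ (succ zero)))))) (\(ψ : Nat). \(φ : Nat). succ φ) (succ zero)
  ~> (\(b : Nat). \(ψ : Nat). succ ψ) zero (elimNat (\(φ : Nat). Nat) (succ (succ (succ (succ (succ (succ zero)))))) (\(χ : Nat). \(d : Nat). succ d) zero)
  ~> (\(b : Nat). succ b) (elimNat (\(ψ : Nat). Nat) (succ (succ (succ (succ (succ (succ zero)))))) (\(φ : Nat). \(χ : Nat). succ χ) zero)
  ~> succ (elimNat (\(b : Nat). Nat) (succ (succ (succ (succ (succ (succ zero)))))) (\(ψ : Nat). \(φ : Nat). succ φ) zero)
  ~> succ (succ (succ (succ (succ (succ (succ zero))))))
type:
  Nat
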